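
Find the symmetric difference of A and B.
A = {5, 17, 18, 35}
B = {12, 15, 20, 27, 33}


Set A = {5, 17, 18, 35}
Set B = {12, 15, 20, 27, 33}
A △ B = (A \ B) ∪ (B \ A)
Elements in A but not B: {5, 17, 18, 35}
Elements in B but not A: {12, 15, 20, 27, 33}
A △ B = {5, 12, 15, 17, 18, 20, 27, 33, 35}

{5, 12, 15, 17, 18, 20, 27, 33, 35}


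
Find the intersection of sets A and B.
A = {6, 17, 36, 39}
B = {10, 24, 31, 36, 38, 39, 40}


Set A = {6, 17, 36, 39}
Set B = {10, 24, 31, 36, 38, 39, 40}
A ∩ B includes only elements in both sets.
Check each element of A against B:
6 ✗, 17 ✗, 36 ✓, 39 ✓
A ∩ B = {36, 39}

{36, 39}


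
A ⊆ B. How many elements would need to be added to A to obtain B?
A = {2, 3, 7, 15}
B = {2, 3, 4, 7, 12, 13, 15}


Set A = {2, 3, 7, 15}, |A| = 4
Set B = {2, 3, 4, 7, 12, 13, 15}, |B| = 7
Since A ⊆ B: B \ A = {4, 12, 13}
|B| - |A| = 7 - 4 = 3

3


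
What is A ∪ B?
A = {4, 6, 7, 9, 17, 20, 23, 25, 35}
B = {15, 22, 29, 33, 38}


Set A = {4, 6, 7, 9, 17, 20, 23, 25, 35}
Set B = {15, 22, 29, 33, 38}
A ∪ B includes all elements in either set.
Elements from A: {4, 6, 7, 9, 17, 20, 23, 25, 35}
Elements from B not already included: {15, 22, 29, 33, 38}
A ∪ B = {4, 6, 7, 9, 15, 17, 20, 22, 23, 25, 29, 33, 35, 38}

{4, 6, 7, 9, 15, 17, 20, 22, 23, 25, 29, 33, 35, 38}


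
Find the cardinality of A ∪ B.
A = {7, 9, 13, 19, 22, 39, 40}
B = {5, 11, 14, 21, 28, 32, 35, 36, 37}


Set A = {7, 9, 13, 19, 22, 39, 40}, |A| = 7
Set B = {5, 11, 14, 21, 28, 32, 35, 36, 37}, |B| = 9
A ∩ B = {}, |A ∩ B| = 0
|A ∪ B| = |A| + |B| - |A ∩ B| = 7 + 9 - 0 = 16

16


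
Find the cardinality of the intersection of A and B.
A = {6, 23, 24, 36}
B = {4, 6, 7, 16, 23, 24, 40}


Set A = {6, 23, 24, 36}
Set B = {4, 6, 7, 16, 23, 24, 40}
A ∩ B = {6, 23, 24}
|A ∩ B| = 3

3


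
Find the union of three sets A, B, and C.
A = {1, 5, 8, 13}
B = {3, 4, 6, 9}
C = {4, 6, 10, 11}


Set A = {1, 5, 8, 13}
Set B = {3, 4, 6, 9}
Set C = {4, 6, 10, 11}
First, A ∪ B = {1, 3, 4, 5, 6, 8, 9, 13}
Then, (A ∪ B) ∪ C = {1, 3, 4, 5, 6, 8, 9, 10, 11, 13}

{1, 3, 4, 5, 6, 8, 9, 10, 11, 13}


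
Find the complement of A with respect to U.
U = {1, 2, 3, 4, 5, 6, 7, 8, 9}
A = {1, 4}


Universal set U = {1, 2, 3, 4, 5, 6, 7, 8, 9}
Set A = {1, 4}
A' = U \ A = elements in U but not in A
Checking each element of U:
1 (in A, exclude), 2 (not in A, include), 3 (not in A, include), 4 (in A, exclude), 5 (not in A, include), 6 (not in A, include), 7 (not in A, include), 8 (not in A, include), 9 (not in A, include)
A' = {2, 3, 5, 6, 7, 8, 9}

{2, 3, 5, 6, 7, 8, 9}


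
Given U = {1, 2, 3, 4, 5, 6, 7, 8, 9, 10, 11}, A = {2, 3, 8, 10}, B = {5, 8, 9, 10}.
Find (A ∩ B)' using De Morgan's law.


U = {1, 2, 3, 4, 5, 6, 7, 8, 9, 10, 11}
A = {2, 3, 8, 10}, B = {5, 8, 9, 10}
A ∩ B = {8, 10}
(A ∩ B)' = U \ (A ∩ B) = {1, 2, 3, 4, 5, 6, 7, 9, 11}
Verification via A' ∪ B': A' = {1, 4, 5, 6, 7, 9, 11}, B' = {1, 2, 3, 4, 6, 7, 11}
A' ∪ B' = {1, 2, 3, 4, 5, 6, 7, 9, 11} ✓

{1, 2, 3, 4, 5, 6, 7, 9, 11}


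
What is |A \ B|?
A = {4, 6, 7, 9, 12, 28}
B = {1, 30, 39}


Set A = {4, 6, 7, 9, 12, 28}
Set B = {1, 30, 39}
A \ B = {4, 6, 7, 9, 12, 28}
|A \ B| = 6

6


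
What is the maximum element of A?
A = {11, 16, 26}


Set A = {11, 16, 26}
Elements in ascending order: 11, 16, 26
The largest element is 26.

26


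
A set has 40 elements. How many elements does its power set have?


The set has 40 elements.
The power set contains all possible subsets.
|P(A)| = 2^|A| = 2^40 = 1099511627776

1099511627776


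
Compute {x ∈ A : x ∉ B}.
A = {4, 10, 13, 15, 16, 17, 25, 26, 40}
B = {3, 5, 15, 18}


Set A = {4, 10, 13, 15, 16, 17, 25, 26, 40}
Set B = {3, 5, 15, 18}
Check each element of A against B:
4 ∉ B (include), 10 ∉ B (include), 13 ∉ B (include), 15 ∈ B, 16 ∉ B (include), 17 ∉ B (include), 25 ∉ B (include), 26 ∉ B (include), 40 ∉ B (include)
Elements of A not in B: {4, 10, 13, 16, 17, 25, 26, 40}

{4, 10, 13, 16, 17, 25, 26, 40}


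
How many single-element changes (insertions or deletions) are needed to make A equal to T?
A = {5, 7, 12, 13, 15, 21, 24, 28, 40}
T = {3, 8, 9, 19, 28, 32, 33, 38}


Set A = {5, 7, 12, 13, 15, 21, 24, 28, 40}
Set T = {3, 8, 9, 19, 28, 32, 33, 38}
Elements to remove from A (in A, not in T): {5, 7, 12, 13, 15, 21, 24, 40} → 8 removals
Elements to add to A (in T, not in A): {3, 8, 9, 19, 32, 33, 38} → 7 additions
Total edits = 8 + 7 = 15

15


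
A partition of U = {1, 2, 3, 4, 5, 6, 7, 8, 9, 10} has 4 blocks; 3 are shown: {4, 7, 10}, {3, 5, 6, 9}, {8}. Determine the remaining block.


U = {1, 2, 3, 4, 5, 6, 7, 8, 9, 10}
Shown blocks: {4, 7, 10}, {3, 5, 6, 9}, {8}
A partition's blocks are pairwise disjoint and cover U, so the missing block = U \ (union of shown blocks).
Union of shown blocks: {3, 4, 5, 6, 7, 8, 9, 10}
Missing block = U \ (union) = {1, 2}

{1, 2}


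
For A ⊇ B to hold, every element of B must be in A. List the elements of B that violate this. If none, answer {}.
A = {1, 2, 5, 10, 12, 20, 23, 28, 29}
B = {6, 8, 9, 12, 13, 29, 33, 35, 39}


Set A = {1, 2, 5, 10, 12, 20, 23, 28, 29}
Set B = {6, 8, 9, 12, 13, 29, 33, 35, 39}
Check each element of B against A:
6 ∉ A (include), 8 ∉ A (include), 9 ∉ A (include), 12 ∈ A, 13 ∉ A (include), 29 ∈ A, 33 ∉ A (include), 35 ∉ A (include), 39 ∉ A (include)
Elements of B not in A: {6, 8, 9, 13, 33, 35, 39}

{6, 8, 9, 13, 33, 35, 39}


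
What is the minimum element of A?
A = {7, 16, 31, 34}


Set A = {7, 16, 31, 34}
Elements in ascending order: 7, 16, 31, 34
The smallest element is 7.

7


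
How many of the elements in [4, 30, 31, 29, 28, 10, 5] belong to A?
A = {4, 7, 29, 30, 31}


Set A = {4, 7, 29, 30, 31}
Candidates: [4, 30, 31, 29, 28, 10, 5]
Check each candidate:
4 ∈ A, 30 ∈ A, 31 ∈ A, 29 ∈ A, 28 ∉ A, 10 ∉ A, 5 ∉ A
Count of candidates in A: 4

4


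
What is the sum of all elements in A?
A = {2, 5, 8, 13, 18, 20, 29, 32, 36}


Set A = {2, 5, 8, 13, 18, 20, 29, 32, 36}
Sum = 2 + 5 + 8 + 13 + 18 + 20 + 29 + 32 + 36 = 163

163


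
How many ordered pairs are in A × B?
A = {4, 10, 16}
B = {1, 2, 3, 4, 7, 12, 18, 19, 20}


Set A = {4, 10, 16} has 3 elements.
Set B = {1, 2, 3, 4, 7, 12, 18, 19, 20} has 9 elements.
|A × B| = |A| × |B| = 3 × 9 = 27

27


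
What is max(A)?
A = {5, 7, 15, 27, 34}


Set A = {5, 7, 15, 27, 34}
Elements in ascending order: 5, 7, 15, 27, 34
The largest element is 34.

34


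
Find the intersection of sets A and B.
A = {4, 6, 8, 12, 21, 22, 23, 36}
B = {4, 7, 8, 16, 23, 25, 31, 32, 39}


Set A = {4, 6, 8, 12, 21, 22, 23, 36}
Set B = {4, 7, 8, 16, 23, 25, 31, 32, 39}
A ∩ B includes only elements in both sets.
Check each element of A against B:
4 ✓, 6 ✗, 8 ✓, 12 ✗, 21 ✗, 22 ✗, 23 ✓, 36 ✗
A ∩ B = {4, 8, 23}

{4, 8, 23}


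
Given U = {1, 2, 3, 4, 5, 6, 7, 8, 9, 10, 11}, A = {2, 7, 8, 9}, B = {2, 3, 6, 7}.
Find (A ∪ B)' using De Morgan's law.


U = {1, 2, 3, 4, 5, 6, 7, 8, 9, 10, 11}
A = {2, 7, 8, 9}, B = {2, 3, 6, 7}
A ∪ B = {2, 3, 6, 7, 8, 9}
(A ∪ B)' = U \ (A ∪ B) = {1, 4, 5, 10, 11}
Verification via A' ∩ B': A' = {1, 3, 4, 5, 6, 10, 11}, B' = {1, 4, 5, 8, 9, 10, 11}
A' ∩ B' = {1, 4, 5, 10, 11} ✓

{1, 4, 5, 10, 11}


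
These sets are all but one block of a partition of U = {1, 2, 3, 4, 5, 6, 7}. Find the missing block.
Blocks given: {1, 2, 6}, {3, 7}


U = {1, 2, 3, 4, 5, 6, 7}
Shown blocks: {1, 2, 6}, {3, 7}
A partition's blocks are pairwise disjoint and cover U, so the missing block = U \ (union of shown blocks).
Union of shown blocks: {1, 2, 3, 6, 7}
Missing block = U \ (union) = {4, 5}

{4, 5}


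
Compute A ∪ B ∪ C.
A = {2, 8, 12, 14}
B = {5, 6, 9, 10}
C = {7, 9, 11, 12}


Set A = {2, 8, 12, 14}
Set B = {5, 6, 9, 10}
Set C = {7, 9, 11, 12}
First, A ∪ B = {2, 5, 6, 8, 9, 10, 12, 14}
Then, (A ∪ B) ∪ C = {2, 5, 6, 7, 8, 9, 10, 11, 12, 14}

{2, 5, 6, 7, 8, 9, 10, 11, 12, 14}


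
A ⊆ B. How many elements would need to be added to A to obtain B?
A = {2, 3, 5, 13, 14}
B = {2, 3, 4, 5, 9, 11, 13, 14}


Set A = {2, 3, 5, 13, 14}, |A| = 5
Set B = {2, 3, 4, 5, 9, 11, 13, 14}, |B| = 8
Since A ⊆ B: B \ A = {4, 9, 11}
|B| - |A| = 8 - 5 = 3

3


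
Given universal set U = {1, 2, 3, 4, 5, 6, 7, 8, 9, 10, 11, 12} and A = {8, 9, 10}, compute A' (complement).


Universal set U = {1, 2, 3, 4, 5, 6, 7, 8, 9, 10, 11, 12}
Set A = {8, 9, 10}
A' = U \ A = elements in U but not in A
Checking each element of U:
1 (not in A, include), 2 (not in A, include), 3 (not in A, include), 4 (not in A, include), 5 (not in A, include), 6 (not in A, include), 7 (not in A, include), 8 (in A, exclude), 9 (in A, exclude), 10 (in A, exclude), 11 (not in A, include), 12 (not in A, include)
A' = {1, 2, 3, 4, 5, 6, 7, 11, 12}

{1, 2, 3, 4, 5, 6, 7, 11, 12}


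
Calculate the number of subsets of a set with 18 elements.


The set has 18 elements.
The power set contains all possible subsets.
|P(A)| = 2^|A| = 2^18 = 262144

262144


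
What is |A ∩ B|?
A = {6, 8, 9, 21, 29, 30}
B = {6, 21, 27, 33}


Set A = {6, 8, 9, 21, 29, 30}
Set B = {6, 21, 27, 33}
A ∩ B = {6, 21}
|A ∩ B| = 2

2


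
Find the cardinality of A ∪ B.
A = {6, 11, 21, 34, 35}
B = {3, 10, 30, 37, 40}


Set A = {6, 11, 21, 34, 35}, |A| = 5
Set B = {3, 10, 30, 37, 40}, |B| = 5
A ∩ B = {}, |A ∩ B| = 0
|A ∪ B| = |A| + |B| - |A ∩ B| = 5 + 5 - 0 = 10

10


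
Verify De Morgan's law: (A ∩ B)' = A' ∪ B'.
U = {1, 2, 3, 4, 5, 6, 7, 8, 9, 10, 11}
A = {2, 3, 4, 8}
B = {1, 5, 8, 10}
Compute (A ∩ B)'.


U = {1, 2, 3, 4, 5, 6, 7, 8, 9, 10, 11}
A = {2, 3, 4, 8}, B = {1, 5, 8, 10}
A ∩ B = {8}
(A ∩ B)' = U \ (A ∩ B) = {1, 2, 3, 4, 5, 6, 7, 9, 10, 11}
Verification via A' ∪ B': A' = {1, 5, 6, 7, 9, 10, 11}, B' = {2, 3, 4, 6, 7, 9, 11}
A' ∪ B' = {1, 2, 3, 4, 5, 6, 7, 9, 10, 11} ✓

{1, 2, 3, 4, 5, 6, 7, 9, 10, 11}


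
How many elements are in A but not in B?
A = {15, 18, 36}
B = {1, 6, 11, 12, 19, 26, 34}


Set A = {15, 18, 36}
Set B = {1, 6, 11, 12, 19, 26, 34}
A \ B = {15, 18, 36}
|A \ B| = 3

3


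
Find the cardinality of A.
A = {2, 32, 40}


Set A = {2, 32, 40}
Listing elements: 2, 32, 40
Counting: 3 elements
|A| = 3

3


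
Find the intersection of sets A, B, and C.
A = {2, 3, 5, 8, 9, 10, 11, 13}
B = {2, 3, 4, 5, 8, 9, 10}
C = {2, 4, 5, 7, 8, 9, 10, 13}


Set A = {2, 3, 5, 8, 9, 10, 11, 13}
Set B = {2, 3, 4, 5, 8, 9, 10}
Set C = {2, 4, 5, 7, 8, 9, 10, 13}
First, A ∩ B = {2, 3, 5, 8, 9, 10}
Then, (A ∩ B) ∩ C = {2, 5, 8, 9, 10}

{2, 5, 8, 9, 10}


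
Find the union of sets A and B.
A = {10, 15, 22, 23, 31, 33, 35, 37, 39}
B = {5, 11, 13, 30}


Set A = {10, 15, 22, 23, 31, 33, 35, 37, 39}
Set B = {5, 11, 13, 30}
A ∪ B includes all elements in either set.
Elements from A: {10, 15, 22, 23, 31, 33, 35, 37, 39}
Elements from B not already included: {5, 11, 13, 30}
A ∪ B = {5, 10, 11, 13, 15, 22, 23, 30, 31, 33, 35, 37, 39}

{5, 10, 11, 13, 15, 22, 23, 30, 31, 33, 35, 37, 39}


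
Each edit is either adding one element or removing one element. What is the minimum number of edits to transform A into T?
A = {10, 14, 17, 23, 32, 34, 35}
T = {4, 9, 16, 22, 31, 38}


Set A = {10, 14, 17, 23, 32, 34, 35}
Set T = {4, 9, 16, 22, 31, 38}
Elements to remove from A (in A, not in T): {10, 14, 17, 23, 32, 34, 35} → 7 removals
Elements to add to A (in T, not in A): {4, 9, 16, 22, 31, 38} → 6 additions
Total edits = 7 + 6 = 13

13


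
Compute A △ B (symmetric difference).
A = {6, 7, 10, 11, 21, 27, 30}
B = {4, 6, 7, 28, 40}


Set A = {6, 7, 10, 11, 21, 27, 30}
Set B = {4, 6, 7, 28, 40}
A △ B = (A \ B) ∪ (B \ A)
Elements in A but not B: {10, 11, 21, 27, 30}
Elements in B but not A: {4, 28, 40}
A △ B = {4, 10, 11, 21, 27, 28, 30, 40}

{4, 10, 11, 21, 27, 28, 30, 40}


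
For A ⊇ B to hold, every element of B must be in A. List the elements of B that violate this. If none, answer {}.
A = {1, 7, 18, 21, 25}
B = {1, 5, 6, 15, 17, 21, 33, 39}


Set A = {1, 7, 18, 21, 25}
Set B = {1, 5, 6, 15, 17, 21, 33, 39}
Check each element of B against A:
1 ∈ A, 5 ∉ A (include), 6 ∉ A (include), 15 ∉ A (include), 17 ∉ A (include), 21 ∈ A, 33 ∉ A (include), 39 ∉ A (include)
Elements of B not in A: {5, 6, 15, 17, 33, 39}

{5, 6, 15, 17, 33, 39}


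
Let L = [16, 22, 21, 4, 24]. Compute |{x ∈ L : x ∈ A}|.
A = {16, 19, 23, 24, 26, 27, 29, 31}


Set A = {16, 19, 23, 24, 26, 27, 29, 31}
Candidates: [16, 22, 21, 4, 24]
Check each candidate:
16 ∈ A, 22 ∉ A, 21 ∉ A, 4 ∉ A, 24 ∈ A
Count of candidates in A: 2

2


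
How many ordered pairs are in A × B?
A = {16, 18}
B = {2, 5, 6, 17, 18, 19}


Set A = {16, 18} has 2 elements.
Set B = {2, 5, 6, 17, 18, 19} has 6 elements.
|A × B| = |A| × |B| = 2 × 6 = 12

12


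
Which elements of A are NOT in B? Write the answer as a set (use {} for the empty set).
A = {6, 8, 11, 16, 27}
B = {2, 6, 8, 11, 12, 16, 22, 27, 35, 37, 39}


Set A = {6, 8, 11, 16, 27}
Set B = {2, 6, 8, 11, 12, 16, 22, 27, 35, 37, 39}
Check each element of A against B:
6 ∈ B, 8 ∈ B, 11 ∈ B, 16 ∈ B, 27 ∈ B
Elements of A not in B: {}

{}


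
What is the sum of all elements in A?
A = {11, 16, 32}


Set A = {11, 16, 32}
Sum = 11 + 16 + 32 = 59

59


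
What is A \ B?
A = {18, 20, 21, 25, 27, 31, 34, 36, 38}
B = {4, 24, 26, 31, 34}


Set A = {18, 20, 21, 25, 27, 31, 34, 36, 38}
Set B = {4, 24, 26, 31, 34}
A \ B includes elements in A that are not in B.
Check each element of A:
18 (not in B, keep), 20 (not in B, keep), 21 (not in B, keep), 25 (not in B, keep), 27 (not in B, keep), 31 (in B, remove), 34 (in B, remove), 36 (not in B, keep), 38 (not in B, keep)
A \ B = {18, 20, 21, 25, 27, 36, 38}

{18, 20, 21, 25, 27, 36, 38}


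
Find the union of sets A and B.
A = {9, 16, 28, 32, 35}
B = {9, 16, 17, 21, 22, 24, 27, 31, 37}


Set A = {9, 16, 28, 32, 35}
Set B = {9, 16, 17, 21, 22, 24, 27, 31, 37}
A ∪ B includes all elements in either set.
Elements from A: {9, 16, 28, 32, 35}
Elements from B not already included: {17, 21, 22, 24, 27, 31, 37}
A ∪ B = {9, 16, 17, 21, 22, 24, 27, 28, 31, 32, 35, 37}

{9, 16, 17, 21, 22, 24, 27, 28, 31, 32, 35, 37}


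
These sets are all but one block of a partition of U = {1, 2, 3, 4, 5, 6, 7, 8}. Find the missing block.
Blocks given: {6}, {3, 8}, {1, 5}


U = {1, 2, 3, 4, 5, 6, 7, 8}
Shown blocks: {6}, {3, 8}, {1, 5}
A partition's blocks are pairwise disjoint and cover U, so the missing block = U \ (union of shown blocks).
Union of shown blocks: {1, 3, 5, 6, 8}
Missing block = U \ (union) = {2, 4, 7}

{2, 4, 7}


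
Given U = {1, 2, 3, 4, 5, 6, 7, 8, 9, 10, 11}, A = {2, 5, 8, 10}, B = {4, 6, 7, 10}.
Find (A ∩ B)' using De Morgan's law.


U = {1, 2, 3, 4, 5, 6, 7, 8, 9, 10, 11}
A = {2, 5, 8, 10}, B = {4, 6, 7, 10}
A ∩ B = {10}
(A ∩ B)' = U \ (A ∩ B) = {1, 2, 3, 4, 5, 6, 7, 8, 9, 11}
Verification via A' ∪ B': A' = {1, 3, 4, 6, 7, 9, 11}, B' = {1, 2, 3, 5, 8, 9, 11}
A' ∪ B' = {1, 2, 3, 4, 5, 6, 7, 8, 9, 11} ✓

{1, 2, 3, 4, 5, 6, 7, 8, 9, 11}


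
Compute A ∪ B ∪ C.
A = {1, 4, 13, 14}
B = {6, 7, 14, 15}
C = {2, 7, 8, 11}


Set A = {1, 4, 13, 14}
Set B = {6, 7, 14, 15}
Set C = {2, 7, 8, 11}
First, A ∪ B = {1, 4, 6, 7, 13, 14, 15}
Then, (A ∪ B) ∪ C = {1, 2, 4, 6, 7, 8, 11, 13, 14, 15}

{1, 2, 4, 6, 7, 8, 11, 13, 14, 15}


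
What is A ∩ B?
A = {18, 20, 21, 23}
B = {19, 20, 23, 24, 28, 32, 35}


Set A = {18, 20, 21, 23}
Set B = {19, 20, 23, 24, 28, 32, 35}
A ∩ B includes only elements in both sets.
Check each element of A against B:
18 ✗, 20 ✓, 21 ✗, 23 ✓
A ∩ B = {20, 23}

{20, 23}


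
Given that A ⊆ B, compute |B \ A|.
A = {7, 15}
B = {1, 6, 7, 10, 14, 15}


Set A = {7, 15}, |A| = 2
Set B = {1, 6, 7, 10, 14, 15}, |B| = 6
Since A ⊆ B: B \ A = {1, 6, 10, 14}
|B| - |A| = 6 - 2 = 4

4


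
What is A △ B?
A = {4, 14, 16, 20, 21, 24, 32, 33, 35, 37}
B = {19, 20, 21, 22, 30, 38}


Set A = {4, 14, 16, 20, 21, 24, 32, 33, 35, 37}
Set B = {19, 20, 21, 22, 30, 38}
A △ B = (A \ B) ∪ (B \ A)
Elements in A but not B: {4, 14, 16, 24, 32, 33, 35, 37}
Elements in B but not A: {19, 22, 30, 38}
A △ B = {4, 14, 16, 19, 22, 24, 30, 32, 33, 35, 37, 38}

{4, 14, 16, 19, 22, 24, 30, 32, 33, 35, 37, 38}


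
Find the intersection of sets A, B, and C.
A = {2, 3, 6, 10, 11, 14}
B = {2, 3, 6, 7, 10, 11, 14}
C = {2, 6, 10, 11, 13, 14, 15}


Set A = {2, 3, 6, 10, 11, 14}
Set B = {2, 3, 6, 7, 10, 11, 14}
Set C = {2, 6, 10, 11, 13, 14, 15}
First, A ∩ B = {2, 3, 6, 10, 11, 14}
Then, (A ∩ B) ∩ C = {2, 6, 10, 11, 14}

{2, 6, 10, 11, 14}


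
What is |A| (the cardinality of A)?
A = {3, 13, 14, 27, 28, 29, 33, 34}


Set A = {3, 13, 14, 27, 28, 29, 33, 34}
Listing elements: 3, 13, 14, 27, 28, 29, 33, 34
Counting: 8 elements
|A| = 8

8


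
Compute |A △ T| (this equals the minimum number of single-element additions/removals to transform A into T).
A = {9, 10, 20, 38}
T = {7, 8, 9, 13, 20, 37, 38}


Set A = {9, 10, 20, 38}
Set T = {7, 8, 9, 13, 20, 37, 38}
Elements to remove from A (in A, not in T): {10} → 1 removals
Elements to add to A (in T, not in A): {7, 8, 13, 37} → 4 additions
Total edits = 1 + 4 = 5

5


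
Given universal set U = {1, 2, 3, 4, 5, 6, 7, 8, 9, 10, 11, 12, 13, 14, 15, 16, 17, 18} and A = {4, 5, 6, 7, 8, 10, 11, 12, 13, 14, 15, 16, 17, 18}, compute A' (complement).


Universal set U = {1, 2, 3, 4, 5, 6, 7, 8, 9, 10, 11, 12, 13, 14, 15, 16, 17, 18}
Set A = {4, 5, 6, 7, 8, 10, 11, 12, 13, 14, 15, 16, 17, 18}
A' = U \ A = elements in U but not in A
Checking each element of U:
1 (not in A, include), 2 (not in A, include), 3 (not in A, include), 4 (in A, exclude), 5 (in A, exclude), 6 (in A, exclude), 7 (in A, exclude), 8 (in A, exclude), 9 (not in A, include), 10 (in A, exclude), 11 (in A, exclude), 12 (in A, exclude), 13 (in A, exclude), 14 (in A, exclude), 15 (in A, exclude), 16 (in A, exclude), 17 (in A, exclude), 18 (in A, exclude)
A' = {1, 2, 3, 9}

{1, 2, 3, 9}


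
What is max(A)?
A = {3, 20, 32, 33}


Set A = {3, 20, 32, 33}
Elements in ascending order: 3, 20, 32, 33
The largest element is 33.

33


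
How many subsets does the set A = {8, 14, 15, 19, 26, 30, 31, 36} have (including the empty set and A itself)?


Set A = {8, 14, 15, 19, 26, 30, 31, 36}
|A| = 8
The power set P(A) contains all subsets of A.
|P(A)| = 2^|A| = 2^8 = 256

256


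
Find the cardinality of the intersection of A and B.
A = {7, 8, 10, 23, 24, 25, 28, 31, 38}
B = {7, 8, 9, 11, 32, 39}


Set A = {7, 8, 10, 23, 24, 25, 28, 31, 38}
Set B = {7, 8, 9, 11, 32, 39}
A ∩ B = {7, 8}
|A ∩ B| = 2

2


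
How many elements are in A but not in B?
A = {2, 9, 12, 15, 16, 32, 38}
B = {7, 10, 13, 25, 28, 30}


Set A = {2, 9, 12, 15, 16, 32, 38}
Set B = {7, 10, 13, 25, 28, 30}
A \ B = {2, 9, 12, 15, 16, 32, 38}
|A \ B| = 7

7


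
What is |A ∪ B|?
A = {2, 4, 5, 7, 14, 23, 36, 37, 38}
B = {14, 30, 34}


Set A = {2, 4, 5, 7, 14, 23, 36, 37, 38}, |A| = 9
Set B = {14, 30, 34}, |B| = 3
A ∩ B = {14}, |A ∩ B| = 1
|A ∪ B| = |A| + |B| - |A ∩ B| = 9 + 3 - 1 = 11

11


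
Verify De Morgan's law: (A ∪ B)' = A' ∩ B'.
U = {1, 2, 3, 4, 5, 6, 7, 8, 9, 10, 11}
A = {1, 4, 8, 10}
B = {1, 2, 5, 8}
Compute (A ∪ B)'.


U = {1, 2, 3, 4, 5, 6, 7, 8, 9, 10, 11}
A = {1, 4, 8, 10}, B = {1, 2, 5, 8}
A ∪ B = {1, 2, 4, 5, 8, 10}
(A ∪ B)' = U \ (A ∪ B) = {3, 6, 7, 9, 11}
Verification via A' ∩ B': A' = {2, 3, 5, 6, 7, 9, 11}, B' = {3, 4, 6, 7, 9, 10, 11}
A' ∩ B' = {3, 6, 7, 9, 11} ✓

{3, 6, 7, 9, 11}


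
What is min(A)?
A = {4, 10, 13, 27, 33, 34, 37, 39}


Set A = {4, 10, 13, 27, 33, 34, 37, 39}
Elements in ascending order: 4, 10, 13, 27, 33, 34, 37, 39
The smallest element is 4.

4


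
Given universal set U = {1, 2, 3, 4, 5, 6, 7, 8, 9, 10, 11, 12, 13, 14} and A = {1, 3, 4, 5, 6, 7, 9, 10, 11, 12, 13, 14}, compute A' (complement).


Universal set U = {1, 2, 3, 4, 5, 6, 7, 8, 9, 10, 11, 12, 13, 14}
Set A = {1, 3, 4, 5, 6, 7, 9, 10, 11, 12, 13, 14}
A' = U \ A = elements in U but not in A
Checking each element of U:
1 (in A, exclude), 2 (not in A, include), 3 (in A, exclude), 4 (in A, exclude), 5 (in A, exclude), 6 (in A, exclude), 7 (in A, exclude), 8 (not in A, include), 9 (in A, exclude), 10 (in A, exclude), 11 (in A, exclude), 12 (in A, exclude), 13 (in A, exclude), 14 (in A, exclude)
A' = {2, 8}

{2, 8}


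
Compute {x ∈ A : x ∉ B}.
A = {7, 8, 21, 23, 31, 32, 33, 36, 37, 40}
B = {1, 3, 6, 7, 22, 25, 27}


Set A = {7, 8, 21, 23, 31, 32, 33, 36, 37, 40}
Set B = {1, 3, 6, 7, 22, 25, 27}
Check each element of A against B:
7 ∈ B, 8 ∉ B (include), 21 ∉ B (include), 23 ∉ B (include), 31 ∉ B (include), 32 ∉ B (include), 33 ∉ B (include), 36 ∉ B (include), 37 ∉ B (include), 40 ∉ B (include)
Elements of A not in B: {8, 21, 23, 31, 32, 33, 36, 37, 40}

{8, 21, 23, 31, 32, 33, 36, 37, 40}


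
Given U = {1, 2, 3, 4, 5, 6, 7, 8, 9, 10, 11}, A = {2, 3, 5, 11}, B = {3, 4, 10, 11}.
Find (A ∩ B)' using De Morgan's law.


U = {1, 2, 3, 4, 5, 6, 7, 8, 9, 10, 11}
A = {2, 3, 5, 11}, B = {3, 4, 10, 11}
A ∩ B = {3, 11}
(A ∩ B)' = U \ (A ∩ B) = {1, 2, 4, 5, 6, 7, 8, 9, 10}
Verification via A' ∪ B': A' = {1, 4, 6, 7, 8, 9, 10}, B' = {1, 2, 5, 6, 7, 8, 9}
A' ∪ B' = {1, 2, 4, 5, 6, 7, 8, 9, 10} ✓

{1, 2, 4, 5, 6, 7, 8, 9, 10}


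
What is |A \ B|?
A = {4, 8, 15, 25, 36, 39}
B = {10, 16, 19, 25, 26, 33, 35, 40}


Set A = {4, 8, 15, 25, 36, 39}
Set B = {10, 16, 19, 25, 26, 33, 35, 40}
A \ B = {4, 8, 15, 36, 39}
|A \ B| = 5

5


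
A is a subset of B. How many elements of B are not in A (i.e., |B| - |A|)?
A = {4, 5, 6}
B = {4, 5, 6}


Set A = {4, 5, 6}, |A| = 3
Set B = {4, 5, 6}, |B| = 3
Since A ⊆ B: B \ A = {}
|B| - |A| = 3 - 3 = 0

0


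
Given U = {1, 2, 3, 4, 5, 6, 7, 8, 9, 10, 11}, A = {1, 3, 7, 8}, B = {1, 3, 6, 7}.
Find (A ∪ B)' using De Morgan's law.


U = {1, 2, 3, 4, 5, 6, 7, 8, 9, 10, 11}
A = {1, 3, 7, 8}, B = {1, 3, 6, 7}
A ∪ B = {1, 3, 6, 7, 8}
(A ∪ B)' = U \ (A ∪ B) = {2, 4, 5, 9, 10, 11}
Verification via A' ∩ B': A' = {2, 4, 5, 6, 9, 10, 11}, B' = {2, 4, 5, 8, 9, 10, 11}
A' ∩ B' = {2, 4, 5, 9, 10, 11} ✓

{2, 4, 5, 9, 10, 11}


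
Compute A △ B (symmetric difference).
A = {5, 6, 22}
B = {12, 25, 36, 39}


Set A = {5, 6, 22}
Set B = {12, 25, 36, 39}
A △ B = (A \ B) ∪ (B \ A)
Elements in A but not B: {5, 6, 22}
Elements in B but not A: {12, 25, 36, 39}
A △ B = {5, 6, 12, 22, 25, 36, 39}

{5, 6, 12, 22, 25, 36, 39}


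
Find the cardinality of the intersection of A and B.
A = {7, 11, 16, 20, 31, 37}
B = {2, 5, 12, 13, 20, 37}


Set A = {7, 11, 16, 20, 31, 37}
Set B = {2, 5, 12, 13, 20, 37}
A ∩ B = {20, 37}
|A ∩ B| = 2

2


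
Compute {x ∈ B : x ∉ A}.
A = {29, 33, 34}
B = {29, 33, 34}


Set A = {29, 33, 34}
Set B = {29, 33, 34}
Check each element of B against A:
29 ∈ A, 33 ∈ A, 34 ∈ A
Elements of B not in A: {}

{}


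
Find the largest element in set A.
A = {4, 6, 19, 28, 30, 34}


Set A = {4, 6, 19, 28, 30, 34}
Elements in ascending order: 4, 6, 19, 28, 30, 34
The largest element is 34.

34


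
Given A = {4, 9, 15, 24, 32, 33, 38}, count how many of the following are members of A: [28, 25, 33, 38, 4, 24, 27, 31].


Set A = {4, 9, 15, 24, 32, 33, 38}
Candidates: [28, 25, 33, 38, 4, 24, 27, 31]
Check each candidate:
28 ∉ A, 25 ∉ A, 33 ∈ A, 38 ∈ A, 4 ∈ A, 24 ∈ A, 27 ∉ A, 31 ∉ A
Count of candidates in A: 4

4


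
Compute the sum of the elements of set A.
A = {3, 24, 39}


Set A = {3, 24, 39}
Sum = 3 + 24 + 39 = 66

66


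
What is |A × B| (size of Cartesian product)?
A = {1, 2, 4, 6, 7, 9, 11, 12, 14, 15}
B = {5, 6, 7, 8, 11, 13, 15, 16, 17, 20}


Set A = {1, 2, 4, 6, 7, 9, 11, 12, 14, 15} has 10 elements.
Set B = {5, 6, 7, 8, 11, 13, 15, 16, 17, 20} has 10 elements.
|A × B| = |A| × |B| = 10 × 10 = 100

100


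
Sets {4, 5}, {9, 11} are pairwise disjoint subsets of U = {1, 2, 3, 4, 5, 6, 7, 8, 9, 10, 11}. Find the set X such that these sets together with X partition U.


U = {1, 2, 3, 4, 5, 6, 7, 8, 9, 10, 11}
Shown blocks: {4, 5}, {9, 11}
A partition's blocks are pairwise disjoint and cover U, so the missing block = U \ (union of shown blocks).
Union of shown blocks: {4, 5, 9, 11}
Missing block = U \ (union) = {1, 2, 3, 6, 7, 8, 10}

{1, 2, 3, 6, 7, 8, 10}


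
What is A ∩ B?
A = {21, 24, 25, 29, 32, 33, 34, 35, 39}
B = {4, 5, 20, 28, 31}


Set A = {21, 24, 25, 29, 32, 33, 34, 35, 39}
Set B = {4, 5, 20, 28, 31}
A ∩ B includes only elements in both sets.
Check each element of A against B:
21 ✗, 24 ✗, 25 ✗, 29 ✗, 32 ✗, 33 ✗, 34 ✗, 35 ✗, 39 ✗
A ∩ B = {}

{}


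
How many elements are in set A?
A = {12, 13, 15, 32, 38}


Set A = {12, 13, 15, 32, 38}
Listing elements: 12, 13, 15, 32, 38
Counting: 5 elements
|A| = 5

5


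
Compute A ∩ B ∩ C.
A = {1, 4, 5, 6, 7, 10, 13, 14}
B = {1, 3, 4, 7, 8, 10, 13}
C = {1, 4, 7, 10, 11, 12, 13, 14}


Set A = {1, 4, 5, 6, 7, 10, 13, 14}
Set B = {1, 3, 4, 7, 8, 10, 13}
Set C = {1, 4, 7, 10, 11, 12, 13, 14}
First, A ∩ B = {1, 4, 7, 10, 13}
Then, (A ∩ B) ∩ C = {1, 4, 7, 10, 13}

{1, 4, 7, 10, 13}


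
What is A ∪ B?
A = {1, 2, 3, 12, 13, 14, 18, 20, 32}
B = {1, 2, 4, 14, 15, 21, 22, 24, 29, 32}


Set A = {1, 2, 3, 12, 13, 14, 18, 20, 32}
Set B = {1, 2, 4, 14, 15, 21, 22, 24, 29, 32}
A ∪ B includes all elements in either set.
Elements from A: {1, 2, 3, 12, 13, 14, 18, 20, 32}
Elements from B not already included: {4, 15, 21, 22, 24, 29}
A ∪ B = {1, 2, 3, 4, 12, 13, 14, 15, 18, 20, 21, 22, 24, 29, 32}

{1, 2, 3, 4, 12, 13, 14, 15, 18, 20, 21, 22, 24, 29, 32}


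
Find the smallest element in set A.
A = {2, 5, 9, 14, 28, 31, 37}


Set A = {2, 5, 9, 14, 28, 31, 37}
Elements in ascending order: 2, 5, 9, 14, 28, 31, 37
The smallest element is 2.

2


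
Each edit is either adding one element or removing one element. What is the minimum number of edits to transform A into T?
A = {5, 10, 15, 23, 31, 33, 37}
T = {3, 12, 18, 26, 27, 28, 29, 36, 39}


Set A = {5, 10, 15, 23, 31, 33, 37}
Set T = {3, 12, 18, 26, 27, 28, 29, 36, 39}
Elements to remove from A (in A, not in T): {5, 10, 15, 23, 31, 33, 37} → 7 removals
Elements to add to A (in T, not in A): {3, 12, 18, 26, 27, 28, 29, 36, 39} → 9 additions
Total edits = 7 + 9 = 16

16


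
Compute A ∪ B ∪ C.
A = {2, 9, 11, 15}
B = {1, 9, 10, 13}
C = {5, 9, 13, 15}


Set A = {2, 9, 11, 15}
Set B = {1, 9, 10, 13}
Set C = {5, 9, 13, 15}
First, A ∪ B = {1, 2, 9, 10, 11, 13, 15}
Then, (A ∪ B) ∪ C = {1, 2, 5, 9, 10, 11, 13, 15}

{1, 2, 5, 9, 10, 11, 13, 15}


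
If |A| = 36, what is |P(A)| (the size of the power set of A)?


The set has 36 elements.
The power set contains all possible subsets.
|P(A)| = 2^|A| = 2^36 = 68719476736

68719476736


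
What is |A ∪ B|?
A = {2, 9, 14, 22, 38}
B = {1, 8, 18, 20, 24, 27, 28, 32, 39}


Set A = {2, 9, 14, 22, 38}, |A| = 5
Set B = {1, 8, 18, 20, 24, 27, 28, 32, 39}, |B| = 9
A ∩ B = {}, |A ∩ B| = 0
|A ∪ B| = |A| + |B| - |A ∩ B| = 5 + 9 - 0 = 14

14


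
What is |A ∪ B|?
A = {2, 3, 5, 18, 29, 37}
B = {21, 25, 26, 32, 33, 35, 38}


Set A = {2, 3, 5, 18, 29, 37}, |A| = 6
Set B = {21, 25, 26, 32, 33, 35, 38}, |B| = 7
A ∩ B = {}, |A ∩ B| = 0
|A ∪ B| = |A| + |B| - |A ∩ B| = 6 + 7 - 0 = 13

13


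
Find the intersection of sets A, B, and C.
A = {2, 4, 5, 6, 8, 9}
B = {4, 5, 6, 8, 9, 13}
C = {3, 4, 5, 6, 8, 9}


Set A = {2, 4, 5, 6, 8, 9}
Set B = {4, 5, 6, 8, 9, 13}
Set C = {3, 4, 5, 6, 8, 9}
First, A ∩ B = {4, 5, 6, 8, 9}
Then, (A ∩ B) ∩ C = {4, 5, 6, 8, 9}

{4, 5, 6, 8, 9}


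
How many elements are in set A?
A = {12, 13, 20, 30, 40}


Set A = {12, 13, 20, 30, 40}
Listing elements: 12, 13, 20, 30, 40
Counting: 5 elements
|A| = 5

5


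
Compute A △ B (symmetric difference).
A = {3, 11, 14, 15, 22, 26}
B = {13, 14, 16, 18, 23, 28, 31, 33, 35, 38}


Set A = {3, 11, 14, 15, 22, 26}
Set B = {13, 14, 16, 18, 23, 28, 31, 33, 35, 38}
A △ B = (A \ B) ∪ (B \ A)
Elements in A but not B: {3, 11, 15, 22, 26}
Elements in B but not A: {13, 16, 18, 23, 28, 31, 33, 35, 38}
A △ B = {3, 11, 13, 15, 16, 18, 22, 23, 26, 28, 31, 33, 35, 38}

{3, 11, 13, 15, 16, 18, 22, 23, 26, 28, 31, 33, 35, 38}


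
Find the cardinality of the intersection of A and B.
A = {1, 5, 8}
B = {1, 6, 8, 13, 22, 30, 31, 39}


Set A = {1, 5, 8}
Set B = {1, 6, 8, 13, 22, 30, 31, 39}
A ∩ B = {1, 8}
|A ∩ B| = 2

2


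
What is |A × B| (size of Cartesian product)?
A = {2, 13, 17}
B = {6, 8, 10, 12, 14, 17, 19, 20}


Set A = {2, 13, 17} has 3 elements.
Set B = {6, 8, 10, 12, 14, 17, 19, 20} has 8 elements.
|A × B| = |A| × |B| = 3 × 8 = 24

24


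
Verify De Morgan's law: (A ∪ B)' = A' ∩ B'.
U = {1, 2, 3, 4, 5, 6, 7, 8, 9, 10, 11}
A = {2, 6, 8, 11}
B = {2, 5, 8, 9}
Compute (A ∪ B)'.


U = {1, 2, 3, 4, 5, 6, 7, 8, 9, 10, 11}
A = {2, 6, 8, 11}, B = {2, 5, 8, 9}
A ∪ B = {2, 5, 6, 8, 9, 11}
(A ∪ B)' = U \ (A ∪ B) = {1, 3, 4, 7, 10}
Verification via A' ∩ B': A' = {1, 3, 4, 5, 7, 9, 10}, B' = {1, 3, 4, 6, 7, 10, 11}
A' ∩ B' = {1, 3, 4, 7, 10} ✓

{1, 3, 4, 7, 10}


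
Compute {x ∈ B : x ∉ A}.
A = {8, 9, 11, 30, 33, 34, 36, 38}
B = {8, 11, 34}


Set A = {8, 9, 11, 30, 33, 34, 36, 38}
Set B = {8, 11, 34}
Check each element of B against A:
8 ∈ A, 11 ∈ A, 34 ∈ A
Elements of B not in A: {}

{}


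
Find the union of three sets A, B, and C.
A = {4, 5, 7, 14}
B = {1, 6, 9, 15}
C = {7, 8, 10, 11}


Set A = {4, 5, 7, 14}
Set B = {1, 6, 9, 15}
Set C = {7, 8, 10, 11}
First, A ∪ B = {1, 4, 5, 6, 7, 9, 14, 15}
Then, (A ∪ B) ∪ C = {1, 4, 5, 6, 7, 8, 9, 10, 11, 14, 15}

{1, 4, 5, 6, 7, 8, 9, 10, 11, 14, 15}


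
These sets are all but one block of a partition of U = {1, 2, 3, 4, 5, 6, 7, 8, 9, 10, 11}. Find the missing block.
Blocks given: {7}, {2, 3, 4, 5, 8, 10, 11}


U = {1, 2, 3, 4, 5, 6, 7, 8, 9, 10, 11}
Shown blocks: {7}, {2, 3, 4, 5, 8, 10, 11}
A partition's blocks are pairwise disjoint and cover U, so the missing block = U \ (union of shown blocks).
Union of shown blocks: {2, 3, 4, 5, 7, 8, 10, 11}
Missing block = U \ (union) = {1, 6, 9}

{1, 6, 9}


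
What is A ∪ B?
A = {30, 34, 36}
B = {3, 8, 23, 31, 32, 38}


Set A = {30, 34, 36}
Set B = {3, 8, 23, 31, 32, 38}
A ∪ B includes all elements in either set.
Elements from A: {30, 34, 36}
Elements from B not already included: {3, 8, 23, 31, 32, 38}
A ∪ B = {3, 8, 23, 30, 31, 32, 34, 36, 38}

{3, 8, 23, 30, 31, 32, 34, 36, 38}


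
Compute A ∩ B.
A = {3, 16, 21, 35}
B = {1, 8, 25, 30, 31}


Set A = {3, 16, 21, 35}
Set B = {1, 8, 25, 30, 31}
A ∩ B includes only elements in both sets.
Check each element of A against B:
3 ✗, 16 ✗, 21 ✗, 35 ✗
A ∩ B = {}

{}


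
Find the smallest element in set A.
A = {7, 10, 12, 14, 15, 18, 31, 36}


Set A = {7, 10, 12, 14, 15, 18, 31, 36}
Elements in ascending order: 7, 10, 12, 14, 15, 18, 31, 36
The smallest element is 7.

7


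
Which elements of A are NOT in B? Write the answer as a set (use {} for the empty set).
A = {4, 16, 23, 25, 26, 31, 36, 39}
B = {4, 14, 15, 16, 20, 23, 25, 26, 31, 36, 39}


Set A = {4, 16, 23, 25, 26, 31, 36, 39}
Set B = {4, 14, 15, 16, 20, 23, 25, 26, 31, 36, 39}
Check each element of A against B:
4 ∈ B, 16 ∈ B, 23 ∈ B, 25 ∈ B, 26 ∈ B, 31 ∈ B, 36 ∈ B, 39 ∈ B
Elements of A not in B: {}

{}


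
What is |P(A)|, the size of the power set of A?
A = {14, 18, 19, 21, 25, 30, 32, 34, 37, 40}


Set A = {14, 18, 19, 21, 25, 30, 32, 34, 37, 40}
|A| = 10
The power set P(A) contains all subsets of A.
|P(A)| = 2^|A| = 2^10 = 1024

1024


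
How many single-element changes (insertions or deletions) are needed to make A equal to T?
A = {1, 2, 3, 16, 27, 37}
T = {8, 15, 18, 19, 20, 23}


Set A = {1, 2, 3, 16, 27, 37}
Set T = {8, 15, 18, 19, 20, 23}
Elements to remove from A (in A, not in T): {1, 2, 3, 16, 27, 37} → 6 removals
Elements to add to A (in T, not in A): {8, 15, 18, 19, 20, 23} → 6 additions
Total edits = 6 + 6 = 12

12


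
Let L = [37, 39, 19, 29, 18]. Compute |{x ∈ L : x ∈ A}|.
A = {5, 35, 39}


Set A = {5, 35, 39}
Candidates: [37, 39, 19, 29, 18]
Check each candidate:
37 ∉ A, 39 ∈ A, 19 ∉ A, 29 ∉ A, 18 ∉ A
Count of candidates in A: 1

1


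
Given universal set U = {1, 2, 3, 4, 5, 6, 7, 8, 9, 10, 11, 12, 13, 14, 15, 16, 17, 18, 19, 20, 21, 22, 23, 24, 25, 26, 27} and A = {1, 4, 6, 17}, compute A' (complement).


Universal set U = {1, 2, 3, 4, 5, 6, 7, 8, 9, 10, 11, 12, 13, 14, 15, 16, 17, 18, 19, 20, 21, 22, 23, 24, 25, 26, 27}
Set A = {1, 4, 6, 17}
A' = U \ A = elements in U but not in A
Checking each element of U:
1 (in A, exclude), 2 (not in A, include), 3 (not in A, include), 4 (in A, exclude), 5 (not in A, include), 6 (in A, exclude), 7 (not in A, include), 8 (not in A, include), 9 (not in A, include), 10 (not in A, include), 11 (not in A, include), 12 (not in A, include), 13 (not in A, include), 14 (not in A, include), 15 (not in A, include), 16 (not in A, include), 17 (in A, exclude), 18 (not in A, include), 19 (not in A, include), 20 (not in A, include), 21 (not in A, include), 22 (not in A, include), 23 (not in A, include), 24 (not in A, include), 25 (not in A, include), 26 (not in A, include), 27 (not in A, include)
A' = {2, 3, 5, 7, 8, 9, 10, 11, 12, 13, 14, 15, 16, 18, 19, 20, 21, 22, 23, 24, 25, 26, 27}

{2, 3, 5, 7, 8, 9, 10, 11, 12, 13, 14, 15, 16, 18, 19, 20, 21, 22, 23, 24, 25, 26, 27}


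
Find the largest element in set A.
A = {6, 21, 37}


Set A = {6, 21, 37}
Elements in ascending order: 6, 21, 37
The largest element is 37.

37


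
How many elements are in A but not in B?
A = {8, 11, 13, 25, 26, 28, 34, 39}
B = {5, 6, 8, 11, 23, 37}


Set A = {8, 11, 13, 25, 26, 28, 34, 39}
Set B = {5, 6, 8, 11, 23, 37}
A \ B = {13, 25, 26, 28, 34, 39}
|A \ B| = 6

6


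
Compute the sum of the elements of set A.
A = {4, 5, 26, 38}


Set A = {4, 5, 26, 38}
Sum = 4 + 5 + 26 + 38 = 73

73


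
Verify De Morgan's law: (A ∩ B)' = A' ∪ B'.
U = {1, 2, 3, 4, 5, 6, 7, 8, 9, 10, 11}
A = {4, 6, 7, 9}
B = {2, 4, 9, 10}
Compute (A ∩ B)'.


U = {1, 2, 3, 4, 5, 6, 7, 8, 9, 10, 11}
A = {4, 6, 7, 9}, B = {2, 4, 9, 10}
A ∩ B = {4, 9}
(A ∩ B)' = U \ (A ∩ B) = {1, 2, 3, 5, 6, 7, 8, 10, 11}
Verification via A' ∪ B': A' = {1, 2, 3, 5, 8, 10, 11}, B' = {1, 3, 5, 6, 7, 8, 11}
A' ∪ B' = {1, 2, 3, 5, 6, 7, 8, 10, 11} ✓

{1, 2, 3, 5, 6, 7, 8, 10, 11}


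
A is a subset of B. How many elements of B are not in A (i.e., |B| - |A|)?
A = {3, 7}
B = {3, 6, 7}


Set A = {3, 7}, |A| = 2
Set B = {3, 6, 7}, |B| = 3
Since A ⊆ B: B \ A = {6}
|B| - |A| = 3 - 2 = 1

1


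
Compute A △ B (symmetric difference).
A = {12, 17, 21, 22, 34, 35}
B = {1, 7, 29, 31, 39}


Set A = {12, 17, 21, 22, 34, 35}
Set B = {1, 7, 29, 31, 39}
A △ B = (A \ B) ∪ (B \ A)
Elements in A but not B: {12, 17, 21, 22, 34, 35}
Elements in B but not A: {1, 7, 29, 31, 39}
A △ B = {1, 7, 12, 17, 21, 22, 29, 31, 34, 35, 39}

{1, 7, 12, 17, 21, 22, 29, 31, 34, 35, 39}


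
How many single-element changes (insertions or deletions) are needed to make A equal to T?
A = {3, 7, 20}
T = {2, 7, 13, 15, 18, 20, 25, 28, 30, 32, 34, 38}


Set A = {3, 7, 20}
Set T = {2, 7, 13, 15, 18, 20, 25, 28, 30, 32, 34, 38}
Elements to remove from A (in A, not in T): {3} → 1 removals
Elements to add to A (in T, not in A): {2, 13, 15, 18, 25, 28, 30, 32, 34, 38} → 10 additions
Total edits = 1 + 10 = 11

11


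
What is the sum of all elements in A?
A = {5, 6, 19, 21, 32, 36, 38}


Set A = {5, 6, 19, 21, 32, 36, 38}
Sum = 5 + 6 + 19 + 21 + 32 + 36 + 38 = 157

157


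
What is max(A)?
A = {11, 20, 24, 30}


Set A = {11, 20, 24, 30}
Elements in ascending order: 11, 20, 24, 30
The largest element is 30.

30


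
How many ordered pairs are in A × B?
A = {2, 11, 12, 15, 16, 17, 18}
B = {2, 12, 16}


Set A = {2, 11, 12, 15, 16, 17, 18} has 7 elements.
Set B = {2, 12, 16} has 3 elements.
|A × B| = |A| × |B| = 7 × 3 = 21

21


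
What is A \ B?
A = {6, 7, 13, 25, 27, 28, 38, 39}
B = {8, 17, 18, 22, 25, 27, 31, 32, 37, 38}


Set A = {6, 7, 13, 25, 27, 28, 38, 39}
Set B = {8, 17, 18, 22, 25, 27, 31, 32, 37, 38}
A \ B includes elements in A that are not in B.
Check each element of A:
6 (not in B, keep), 7 (not in B, keep), 13 (not in B, keep), 25 (in B, remove), 27 (in B, remove), 28 (not in B, keep), 38 (in B, remove), 39 (not in B, keep)
A \ B = {6, 7, 13, 28, 39}

{6, 7, 13, 28, 39}


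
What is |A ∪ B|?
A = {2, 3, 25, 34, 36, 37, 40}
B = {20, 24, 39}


Set A = {2, 3, 25, 34, 36, 37, 40}, |A| = 7
Set B = {20, 24, 39}, |B| = 3
A ∩ B = {}, |A ∩ B| = 0
|A ∪ B| = |A| + |B| - |A ∩ B| = 7 + 3 - 0 = 10

10


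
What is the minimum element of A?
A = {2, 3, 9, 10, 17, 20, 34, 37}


Set A = {2, 3, 9, 10, 17, 20, 34, 37}
Elements in ascending order: 2, 3, 9, 10, 17, 20, 34, 37
The smallest element is 2.

2


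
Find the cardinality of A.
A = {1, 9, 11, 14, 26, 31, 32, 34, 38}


Set A = {1, 9, 11, 14, 26, 31, 32, 34, 38}
Listing elements: 1, 9, 11, 14, 26, 31, 32, 34, 38
Counting: 9 elements
|A| = 9

9


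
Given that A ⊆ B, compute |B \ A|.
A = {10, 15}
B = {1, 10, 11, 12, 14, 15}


Set A = {10, 15}, |A| = 2
Set B = {1, 10, 11, 12, 14, 15}, |B| = 6
Since A ⊆ B: B \ A = {1, 11, 12, 14}
|B| - |A| = 6 - 2 = 4

4


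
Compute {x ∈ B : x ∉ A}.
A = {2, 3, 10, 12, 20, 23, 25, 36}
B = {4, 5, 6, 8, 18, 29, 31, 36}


Set A = {2, 3, 10, 12, 20, 23, 25, 36}
Set B = {4, 5, 6, 8, 18, 29, 31, 36}
Check each element of B against A:
4 ∉ A (include), 5 ∉ A (include), 6 ∉ A (include), 8 ∉ A (include), 18 ∉ A (include), 29 ∉ A (include), 31 ∉ A (include), 36 ∈ A
Elements of B not in A: {4, 5, 6, 8, 18, 29, 31}

{4, 5, 6, 8, 18, 29, 31}


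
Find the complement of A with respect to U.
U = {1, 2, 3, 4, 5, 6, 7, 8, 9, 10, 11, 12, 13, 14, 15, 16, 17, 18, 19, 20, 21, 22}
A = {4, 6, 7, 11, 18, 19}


Universal set U = {1, 2, 3, 4, 5, 6, 7, 8, 9, 10, 11, 12, 13, 14, 15, 16, 17, 18, 19, 20, 21, 22}
Set A = {4, 6, 7, 11, 18, 19}
A' = U \ A = elements in U but not in A
Checking each element of U:
1 (not in A, include), 2 (not in A, include), 3 (not in A, include), 4 (in A, exclude), 5 (not in A, include), 6 (in A, exclude), 7 (in A, exclude), 8 (not in A, include), 9 (not in A, include), 10 (not in A, include), 11 (in A, exclude), 12 (not in A, include), 13 (not in A, include), 14 (not in A, include), 15 (not in A, include), 16 (not in A, include), 17 (not in A, include), 18 (in A, exclude), 19 (in A, exclude), 20 (not in A, include), 21 (not in A, include), 22 (not in A, include)
A' = {1, 2, 3, 5, 8, 9, 10, 12, 13, 14, 15, 16, 17, 20, 21, 22}

{1, 2, 3, 5, 8, 9, 10, 12, 13, 14, 15, 16, 17, 20, 21, 22}


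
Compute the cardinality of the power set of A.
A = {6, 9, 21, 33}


Set A = {6, 9, 21, 33}
|A| = 4
The power set P(A) contains all subsets of A.
|P(A)| = 2^|A| = 2^4 = 16

16


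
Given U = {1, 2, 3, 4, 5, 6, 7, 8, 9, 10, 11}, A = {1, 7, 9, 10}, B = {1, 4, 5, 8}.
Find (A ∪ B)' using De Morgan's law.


U = {1, 2, 3, 4, 5, 6, 7, 8, 9, 10, 11}
A = {1, 7, 9, 10}, B = {1, 4, 5, 8}
A ∪ B = {1, 4, 5, 7, 8, 9, 10}
(A ∪ B)' = U \ (A ∪ B) = {2, 3, 6, 11}
Verification via A' ∩ B': A' = {2, 3, 4, 5, 6, 8, 11}, B' = {2, 3, 6, 7, 9, 10, 11}
A' ∩ B' = {2, 3, 6, 11} ✓

{2, 3, 6, 11}


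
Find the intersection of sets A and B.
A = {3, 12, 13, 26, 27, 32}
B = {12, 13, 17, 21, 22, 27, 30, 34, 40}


Set A = {3, 12, 13, 26, 27, 32}
Set B = {12, 13, 17, 21, 22, 27, 30, 34, 40}
A ∩ B includes only elements in both sets.
Check each element of A against B:
3 ✗, 12 ✓, 13 ✓, 26 ✗, 27 ✓, 32 ✗
A ∩ B = {12, 13, 27}

{12, 13, 27}


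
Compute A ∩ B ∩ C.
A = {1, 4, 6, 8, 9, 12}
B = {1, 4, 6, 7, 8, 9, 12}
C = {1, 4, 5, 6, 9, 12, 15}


Set A = {1, 4, 6, 8, 9, 12}
Set B = {1, 4, 6, 7, 8, 9, 12}
Set C = {1, 4, 5, 6, 9, 12, 15}
First, A ∩ B = {1, 4, 6, 8, 9, 12}
Then, (A ∩ B) ∩ C = {1, 4, 6, 9, 12}

{1, 4, 6, 9, 12}
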